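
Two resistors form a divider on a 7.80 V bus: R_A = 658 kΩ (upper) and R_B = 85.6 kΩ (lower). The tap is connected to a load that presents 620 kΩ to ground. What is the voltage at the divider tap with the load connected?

V_out ≈ 0.800 V

The load sits in parallel with R_B: R_B‖R_L = (85.6 × 620) / (85.6 + 620) = 75.22 kΩ.
V_out = 7.80 × 75.22 / (658 + 75.22) = 7.80 × 75.22/733.2 = 0.800 V.
(Unloaded it would have been 0.898 V.)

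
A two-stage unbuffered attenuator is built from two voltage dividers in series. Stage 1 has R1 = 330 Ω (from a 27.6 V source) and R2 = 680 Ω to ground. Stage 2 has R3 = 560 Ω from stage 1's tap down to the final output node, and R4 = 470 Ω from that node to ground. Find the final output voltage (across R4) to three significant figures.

V_out ≈ 6.97 V

Stage 2 presents R3+R4 = 1030 Ω as a load on stage 1's tap.
Stage 1's lower leg becomes R2‖(R3+R4) = 409.6 Ω, so V_mid = 27.6 × 409.6/739.6 = 15.29 V.
Stage 2 is itself unloaded: V_out = V_mid × R4/(R3+R4) = 15.29 × 470/1030 = 6.97 V.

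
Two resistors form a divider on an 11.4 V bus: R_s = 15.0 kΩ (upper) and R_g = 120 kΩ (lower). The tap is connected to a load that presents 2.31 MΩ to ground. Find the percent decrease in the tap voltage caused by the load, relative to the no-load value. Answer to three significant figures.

0.574 %

The divider's output (Thévenin) resistance is R_s‖R_g = 13.33 kΩ.
Fractional drop under load = R_th/(R_th + R_L) = 13.33 / (13.33 + 2310) = 0.005739.
So the output falls by 0.574 %.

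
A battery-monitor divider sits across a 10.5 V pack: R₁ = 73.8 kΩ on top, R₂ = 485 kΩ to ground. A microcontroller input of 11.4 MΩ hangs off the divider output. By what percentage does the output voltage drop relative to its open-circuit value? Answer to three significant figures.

The divider's output (Thévenin) resistance is R₁‖R₂ = 64.05 kΩ.
Fractional drop under load = R_th/(R_th + R_L) = 64.05 / (64.05 + 11400) = 0.005587.
So the output falls by 0.559 %.

0.559 %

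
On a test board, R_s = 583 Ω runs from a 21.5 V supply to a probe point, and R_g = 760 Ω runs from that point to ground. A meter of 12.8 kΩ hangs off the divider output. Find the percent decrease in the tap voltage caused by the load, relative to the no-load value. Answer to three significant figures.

2.51 %

The divider's output (Thévenin) resistance is R_s‖R_g = 329.9 Ω.
Fractional drop under load = R_th/(R_th + R_L) = 329.9 / (329.9 + 12800) = 0.02513.
So the output falls by 2.51 %.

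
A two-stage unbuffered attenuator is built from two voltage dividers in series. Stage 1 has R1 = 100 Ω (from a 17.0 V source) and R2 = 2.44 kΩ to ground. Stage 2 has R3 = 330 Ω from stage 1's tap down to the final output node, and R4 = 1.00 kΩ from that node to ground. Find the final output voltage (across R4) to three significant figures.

Stage 2 presents R3+R4 = 1330 Ω as a load on stage 1's tap.
Stage 1's lower leg becomes R2‖(R3+R4) = 860.8 Ω, so V_mid = 17.0 × 860.8/960.8 = 15.23 V.
Stage 2 is itself unloaded: V_out = V_mid × R4/(R3+R4) = 15.23 × 1000/1330 = 11.5 V.

V_out ≈ 11.5 V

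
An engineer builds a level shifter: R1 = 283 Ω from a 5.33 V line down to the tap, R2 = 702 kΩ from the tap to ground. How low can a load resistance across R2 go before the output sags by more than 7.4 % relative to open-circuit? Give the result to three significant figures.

R_L(min) ≈ 3.54 kΩ

Output resistance R_th = R1‖R2 = (283 × 702000)/702300 = 282.9 Ω.
The fractional drop is R_th/(R_th + R_L); requiring this ≤ 0.0740 gives R_L ≥ R_th(1/0.0740 − 1) = 282.9 × 12.51 = 3.54 kΩ.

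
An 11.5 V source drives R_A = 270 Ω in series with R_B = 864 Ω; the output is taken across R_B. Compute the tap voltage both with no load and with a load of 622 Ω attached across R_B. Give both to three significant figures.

Unloaded: 8.76 V; loaded: 6.58 V

Open-circuit: V = 11.5 × 864/(270 + 864) = 8.76 V.
With the load, R_B becomes R_B‖R_L = 361.6 Ω, so V = 11.5 × 361.6/631.6 = 6.58 V.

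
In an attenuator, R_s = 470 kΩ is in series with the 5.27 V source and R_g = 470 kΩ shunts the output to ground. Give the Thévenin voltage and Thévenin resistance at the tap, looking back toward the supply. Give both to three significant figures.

V_th is the open-circuit tap voltage: 5.27 × 470/(470 + 470) = 2.63 V.
With the supply zeroed, R_s and R_g appear in parallel from the tap: R_th = R_s‖R_g = (470 × 470)/940.0 = 235 kΩ.

V_th = 2.63 V, R_th = 235 kΩ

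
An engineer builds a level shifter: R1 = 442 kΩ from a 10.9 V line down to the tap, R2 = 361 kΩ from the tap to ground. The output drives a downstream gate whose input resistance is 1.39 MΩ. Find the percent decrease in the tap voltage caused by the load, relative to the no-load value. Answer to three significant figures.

12.5 %

The divider's output (Thévenin) resistance is R1‖R2 = 198.7 kΩ.
Fractional drop under load = R_th/(R_th + R_L) = 198.7 / (198.7 + 1390) = 0.1251.
So the output falls by 12.5 %.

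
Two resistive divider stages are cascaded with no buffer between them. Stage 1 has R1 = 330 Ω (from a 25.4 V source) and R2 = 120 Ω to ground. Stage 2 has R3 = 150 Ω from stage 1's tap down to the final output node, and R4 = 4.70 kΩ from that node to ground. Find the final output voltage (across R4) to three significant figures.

V_out ≈ 6.45 V

Stage 2 presents R3+R4 = 4850 Ω as a load on stage 1's tap.
Stage 1's lower leg becomes R2‖(R3+R4) = 117.1 Ω, so V_mid = 25.4 × 117.1/447.1 = 6.653 V.
Stage 2 is itself unloaded: V_out = V_mid × R4/(R3+R4) = 6.653 × 4700/4850 = 6.45 V.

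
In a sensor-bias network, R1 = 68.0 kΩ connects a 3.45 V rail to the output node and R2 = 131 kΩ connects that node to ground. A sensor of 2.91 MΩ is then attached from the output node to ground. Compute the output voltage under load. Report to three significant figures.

V_out ≈ 2.24 V

The load sits in parallel with R2: R2‖R_L = (131 × 2910) / (131 + 2910) = 125.4 kΩ.
V_out = 3.45 × 125.4 / (68.0 + 125.4) = 3.45 × 125.4/193.4 = 2.24 V.
(Unloaded it would have been 2.27 V.)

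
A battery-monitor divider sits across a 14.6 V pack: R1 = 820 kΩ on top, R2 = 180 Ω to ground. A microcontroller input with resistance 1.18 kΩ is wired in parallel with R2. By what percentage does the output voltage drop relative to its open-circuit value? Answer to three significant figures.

13.2 %

Unloaded V = 14.6 × 180/820200 = 0.0032042 V.
Loaded: R2‖R_L = 156.2 Ω, giving V = 14.6 × 156.2/820200 = 0.0027802 V.
Drop = (0.0032042 − 0.0027802) / 0.0032042 = 13.2 %.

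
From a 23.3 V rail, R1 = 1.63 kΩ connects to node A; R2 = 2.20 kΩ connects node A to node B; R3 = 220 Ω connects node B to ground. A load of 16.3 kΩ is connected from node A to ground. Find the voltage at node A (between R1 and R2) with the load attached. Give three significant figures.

V ≈ 13.1 V

Below node A the series string R2+R3 = 2420 Ω sits in parallel with the 16300 Ω load: 2107 Ω.
V_A = 23.3 × 2107/(1630 + 2107) = 13.1 V.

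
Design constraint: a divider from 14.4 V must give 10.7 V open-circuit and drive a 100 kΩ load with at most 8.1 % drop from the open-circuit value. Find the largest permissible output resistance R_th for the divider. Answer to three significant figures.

R_th ≤ 8.81 kΩ

Loading drop = R_th/(R_th + R_L) ≤ 0.0810, so R_th ≤ R_L · ε/(1−ε) = 100 kΩ × 0.0810/0.9190 = 8.81 kΩ.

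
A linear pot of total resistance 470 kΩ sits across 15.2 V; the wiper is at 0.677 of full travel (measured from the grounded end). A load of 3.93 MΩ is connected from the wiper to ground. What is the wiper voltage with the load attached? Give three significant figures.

The wiper splits the pot into (1−α)R = 151.8 kΩ above and αR = 318.2 kΩ below.
Lower section ‖ load = 294.4 kΩ.
V_wiper = 15.2 × 294.4/(151.8 + 294.4) = 10.0 V.

V ≈ 10.0 V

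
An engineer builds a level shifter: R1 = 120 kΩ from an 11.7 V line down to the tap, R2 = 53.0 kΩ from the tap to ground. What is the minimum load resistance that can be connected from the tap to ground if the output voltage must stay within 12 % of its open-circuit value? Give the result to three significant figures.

R_L(min) ≈ 270 kΩ

Output resistance R_th = R1‖R2 = (120 × 53.0)/173.0 = 36.76 kΩ.
The fractional drop is R_th/(R_th + R_L); requiring this ≤ 0.120 gives R_L ≥ R_th(1/0.120 − 1) = 36.76 × 7.333 = 270 kΩ.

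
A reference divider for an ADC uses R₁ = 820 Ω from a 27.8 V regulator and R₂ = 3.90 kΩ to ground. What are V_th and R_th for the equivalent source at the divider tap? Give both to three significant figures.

V_th = 23.0 V, R_th = 678 Ω

V_th is the open-circuit tap voltage: 27.8 × 3900/(820 + 3900) = 23.0 V.
With the supply zeroed, R₁ and R₂ appear in parallel from the tap: R_th = R₁‖R₂ = (820 × 3900)/4720 = 678 Ω.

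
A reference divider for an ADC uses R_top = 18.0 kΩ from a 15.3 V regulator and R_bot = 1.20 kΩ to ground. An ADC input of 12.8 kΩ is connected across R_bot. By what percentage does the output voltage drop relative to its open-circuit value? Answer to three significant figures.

Unloaded V = 15.3 × 1.20/19.20 = 0.95625 V.
Loaded: R_bot‖R_L = 1.097 kΩ, giving V = 15.3 × 1.097/19.10 = 0.87899 V.
Drop = (0.95625 − 0.87899) / 0.95625 = 8.08 %.

8.08 %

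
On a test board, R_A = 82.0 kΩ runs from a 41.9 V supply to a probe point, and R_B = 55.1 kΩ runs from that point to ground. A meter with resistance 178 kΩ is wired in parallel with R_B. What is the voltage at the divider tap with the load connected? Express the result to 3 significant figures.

V_out ≈ 14.2 V

The load sits in parallel with R_B: R_B‖R_L = (55.1 × 178) / (55.1 + 178) = 42.08 kΩ.
V_out = 41.9 × 42.08 / (82.0 + 42.08) = 41.9 × 42.08/124.1 = 14.2 V.
(Unloaded it would have been 16.8 V.)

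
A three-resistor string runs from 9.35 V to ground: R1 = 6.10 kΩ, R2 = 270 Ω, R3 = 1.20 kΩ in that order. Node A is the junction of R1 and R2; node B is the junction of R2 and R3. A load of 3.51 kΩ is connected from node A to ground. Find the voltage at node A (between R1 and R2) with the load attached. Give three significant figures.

Below node A the series string R2+R3 = 1470 Ω sits in parallel with the 3510 Ω load: 1036 Ω.
V_A = 9.35 × 1036/(6100 + 1036) = 1.36 V.

V ≈ 1.36 V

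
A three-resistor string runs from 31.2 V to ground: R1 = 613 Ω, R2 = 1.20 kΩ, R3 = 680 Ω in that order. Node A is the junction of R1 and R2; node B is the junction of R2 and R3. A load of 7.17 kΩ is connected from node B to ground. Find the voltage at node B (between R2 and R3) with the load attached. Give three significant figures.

V ≈ 7.96 V

At node B, R3 is in parallel with the load: R3‖R_L = 621.1 Ω.
Below node A the resistance is R2 + (R3‖R_L) = 1821 Ω, so V_A = 31.2 × 1821/2434 = 23.34 V.
Then V_B = V_A × (R3‖R_L)/(R2 + R3‖R_L) = 23.34 × 621.1/1821 = 7.96 V.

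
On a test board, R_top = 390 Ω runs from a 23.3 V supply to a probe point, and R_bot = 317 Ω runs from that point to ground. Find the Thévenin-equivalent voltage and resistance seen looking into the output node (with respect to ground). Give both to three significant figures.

V_th is the open-circuit tap voltage: 23.3 × 317/(390 + 317) = 10.4 V.
With the supply zeroed, R_top and R_bot appear in parallel from the tap: R_th = R_top‖R_bot = (390 × 317)/707.0 = 175 Ω.

V_th = 10.4 V, R_th = 175 Ω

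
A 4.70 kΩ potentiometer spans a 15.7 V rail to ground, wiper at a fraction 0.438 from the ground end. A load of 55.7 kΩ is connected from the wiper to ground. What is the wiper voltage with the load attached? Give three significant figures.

V ≈ 6.74 V

The wiper splits the pot into (1−α)R = 2.641 kΩ above and αR = 2.059 kΩ below.
Lower section ‖ load = 1.985 kΩ.
V_wiper = 15.7 × 1.985/(2.641 + 1.985) = 6.74 V.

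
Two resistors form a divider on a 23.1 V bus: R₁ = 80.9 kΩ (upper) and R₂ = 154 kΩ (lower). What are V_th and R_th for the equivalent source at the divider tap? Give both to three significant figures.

V_th = 15.1 V, R_th = 53.0 kΩ

V_th is the open-circuit tap voltage: 23.1 × 154/(80.9 + 154) = 15.1 V.
With the supply zeroed, R₁ and R₂ appear in parallel from the tap: R_th = R₁‖R₂ = (80.9 × 154)/234.9 = 53.0 kΩ.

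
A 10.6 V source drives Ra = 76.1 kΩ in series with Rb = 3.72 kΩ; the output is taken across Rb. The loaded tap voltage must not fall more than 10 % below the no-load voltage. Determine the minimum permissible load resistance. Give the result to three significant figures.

Output resistance R_th = Ra‖Rb = (76.1 × 3.72)/79.82 = 3.547 kΩ.
The fractional drop is R_th/(R_th + R_L); requiring this ≤ 0.100 gives R_L ≥ R_th(1/0.100 − 1) = 3.547 × 9.000 = 31.9 kΩ.

R_L(min) ≈ 31.9 kΩ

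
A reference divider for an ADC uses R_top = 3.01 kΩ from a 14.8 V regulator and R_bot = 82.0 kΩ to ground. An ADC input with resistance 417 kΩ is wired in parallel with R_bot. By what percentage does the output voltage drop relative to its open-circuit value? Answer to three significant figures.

0.691 %

The divider's output (Thévenin) resistance is R_top‖R_bot = 2.903 kΩ.
Fractional drop under load = R_th/(R_th + R_L) = 2.903 / (2.903 + 417) = 0.006915.
So the output falls by 0.691 %.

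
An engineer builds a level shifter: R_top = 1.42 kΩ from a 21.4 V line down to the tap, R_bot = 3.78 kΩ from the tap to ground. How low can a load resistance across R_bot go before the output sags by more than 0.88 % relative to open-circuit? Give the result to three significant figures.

R_L(min) ≈ 116 kΩ

Output resistance R_th = R_top‖R_bot = (1.42 × 3.78)/5.200 = 1.032 kΩ.
The fractional drop is R_th/(R_th + R_L); requiring this ≤ 0.00880 gives R_L ≥ R_th(1/0.00880 − 1) = 1.032 × 112.6 = 116 kΩ.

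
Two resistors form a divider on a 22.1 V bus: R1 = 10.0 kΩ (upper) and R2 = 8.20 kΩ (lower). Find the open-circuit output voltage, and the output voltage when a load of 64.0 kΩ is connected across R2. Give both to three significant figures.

Open-circuit: V = 22.1 × 8.20/(10.0 + 8.20) = 9.96 V.
With the load, R2 becomes R2‖R_L = 7.269 kΩ, so V = 22.1 × 7.269/17.27 = 9.30 V.

Unloaded: 9.96 V; loaded: 9.30 V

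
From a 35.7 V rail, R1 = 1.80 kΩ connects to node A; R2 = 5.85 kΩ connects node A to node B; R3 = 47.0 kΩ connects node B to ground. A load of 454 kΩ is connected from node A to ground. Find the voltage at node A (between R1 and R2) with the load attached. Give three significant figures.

Below node A the series string R2+R3 = 52.85 kΩ sits in parallel with the 454 kΩ load: 47.34 kΩ.
V_A = 35.7 × 47.34/(1.80 + 47.34) = 34.4 V.

V ≈ 34.4 V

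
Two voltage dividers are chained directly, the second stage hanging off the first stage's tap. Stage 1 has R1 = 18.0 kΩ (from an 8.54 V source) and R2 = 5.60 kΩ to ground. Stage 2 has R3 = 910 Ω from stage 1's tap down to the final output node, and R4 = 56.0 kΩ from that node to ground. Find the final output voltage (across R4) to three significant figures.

Stage 2 presents R3+R4 = 56910 Ω as a load on stage 1's tap.
Stage 1's lower leg becomes R2‖(R3+R4) = 5098 Ω, so V_mid = 8.54 × 5098/23100 = 1.885 V.
Stage 2 is itself unloaded: V_out = V_mid × R4/(R3+R4) = 1.885 × 56000/56910 = 1.85 V.

V_out ≈ 1.85 V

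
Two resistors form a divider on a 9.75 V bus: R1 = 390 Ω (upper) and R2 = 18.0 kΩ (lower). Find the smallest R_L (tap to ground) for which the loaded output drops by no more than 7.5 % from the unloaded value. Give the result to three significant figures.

Output resistance R_th = R1‖R2 = (390 × 18000)/18390 = 381.7 Ω.
The fractional drop is R_th/(R_th + R_L); requiring this ≤ 0.0750 gives R_L ≥ R_th(1/0.0750 − 1) = 381.7 × 12.33 = 4.71 kΩ.

R_L(min) ≈ 4.71 kΩ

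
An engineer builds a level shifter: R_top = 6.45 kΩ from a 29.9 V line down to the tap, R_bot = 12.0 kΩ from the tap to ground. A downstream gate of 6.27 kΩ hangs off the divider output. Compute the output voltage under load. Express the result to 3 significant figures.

V_out ≈ 11.7 V

The load sits in parallel with R_bot: R_bot‖R_L = (12.0 × 6.27) / (12.0 + 6.27) = 4.118 kΩ.
V_out = 29.9 × 4.118 / (6.45 + 4.118) = 29.9 × 4.118/10.57 = 11.7 V.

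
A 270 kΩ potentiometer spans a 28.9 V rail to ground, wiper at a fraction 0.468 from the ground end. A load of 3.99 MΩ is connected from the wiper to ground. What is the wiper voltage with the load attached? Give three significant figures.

V ≈ 13.3 V

The wiper splits the pot into (1−α)R = 143.6 kΩ above and αR = 126.4 kΩ below.
Lower section ‖ load = 122.5 kΩ.
V_wiper = 28.9 × 122.5/(143.6 + 122.5) = 13.3 V.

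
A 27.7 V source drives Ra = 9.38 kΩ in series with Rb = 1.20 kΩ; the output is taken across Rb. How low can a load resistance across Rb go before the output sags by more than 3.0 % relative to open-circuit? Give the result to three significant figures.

Output resistance R_th = Ra‖Rb = (9.38 × 1.20)/10.58 = 1.064 kΩ.
The fractional drop is R_th/(R_th + R_L); requiring this ≤ 0.0300 gives R_L ≥ R_th(1/0.0300 − 1) = 1.064 × 32.33 = 34.4 kΩ.

R_L(min) ≈ 34.4 kΩ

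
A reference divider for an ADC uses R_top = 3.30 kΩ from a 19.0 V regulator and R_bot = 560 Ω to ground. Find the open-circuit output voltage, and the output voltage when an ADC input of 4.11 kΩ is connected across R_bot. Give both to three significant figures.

Unloaded: 2.76 V; loaded: 2.47 V

Open-circuit: V = 19.0 × 560/(3300 + 560) = 2.76 V.
With the load, R_bot becomes R_bot‖R_L = 492.8 Ω, so V = 19.0 × 492.8/3793 = 2.47 V.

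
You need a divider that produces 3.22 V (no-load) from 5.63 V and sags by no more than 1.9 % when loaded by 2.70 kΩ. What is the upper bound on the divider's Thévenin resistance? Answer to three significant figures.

R_th ≤ 52.3 Ω

Loading drop = R_th/(R_th + R_L) ≤ 0.0190, so R_th ≤ R_L · ε/(1−ε) = 2.70 kΩ × 0.0190/0.9810 = 52.3 Ω.
(Any R1, R2 with R2/(R1+R2) = 0.572 and R1‖R2 ≤ 52.3 Ω will meet the spec.)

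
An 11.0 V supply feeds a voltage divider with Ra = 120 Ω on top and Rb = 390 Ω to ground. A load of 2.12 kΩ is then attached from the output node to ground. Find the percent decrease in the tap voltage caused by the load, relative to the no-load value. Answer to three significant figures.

The divider's output (Thévenin) resistance is Ra‖Rb = 91.76 Ω.
Fractional drop under load = R_th/(R_th + R_L) = 91.76 / (91.76 + 2120) = 0.04149.
So the output falls by 4.15 %.

4.15 %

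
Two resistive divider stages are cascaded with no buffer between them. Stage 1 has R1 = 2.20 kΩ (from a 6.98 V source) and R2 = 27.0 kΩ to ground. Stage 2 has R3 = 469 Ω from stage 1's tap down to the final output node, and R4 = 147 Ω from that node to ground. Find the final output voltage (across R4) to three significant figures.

Stage 2 presents R3+R4 = 616.0 Ω as a load on stage 1's tap.
Stage 1's lower leg becomes R2‖(R3+R4) = 602.3 Ω, so V_mid = 6.98 × 602.3/2802 = 1.500 V.
Stage 2 is itself unloaded: V_out = V_mid × R4/(R3+R4) = 1.500 × 147/616.0 = 0.358 V.

V_out ≈ 0.358 V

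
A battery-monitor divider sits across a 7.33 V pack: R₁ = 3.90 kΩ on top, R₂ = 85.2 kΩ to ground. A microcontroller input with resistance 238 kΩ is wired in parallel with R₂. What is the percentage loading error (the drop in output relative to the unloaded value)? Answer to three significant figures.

The divider's output (Thévenin) resistance is R₁‖R₂ = 3.729 kΩ.
Fractional drop under load = R_th/(R_th + R_L) = 3.729 / (3.729 + 238) = 0.01543.
So the output falls by 1.54 %.

1.54 %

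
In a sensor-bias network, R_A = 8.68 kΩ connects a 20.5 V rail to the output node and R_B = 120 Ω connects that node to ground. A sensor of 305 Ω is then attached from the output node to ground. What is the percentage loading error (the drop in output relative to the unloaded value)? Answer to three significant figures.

Unloaded V = 20.5 × 120/8800 = 0.2795 V.
Loaded: R_B‖R_L = 86.12 Ω, giving V = 20.5 × 86.12/8766 = 0.2014 V.
Drop = (0.2795 − 0.2014) / 0.2795 = 28.0 %.

28.0 %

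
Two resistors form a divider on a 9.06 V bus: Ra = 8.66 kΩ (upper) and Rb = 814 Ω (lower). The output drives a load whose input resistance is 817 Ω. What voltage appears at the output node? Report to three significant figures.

V_out ≈ 0.407 V

The load sits in parallel with Rb: Rb‖R_L = (814 × 817) / (814 + 817) = 407.7 Ω.
V_out = 9.06 × 407.7 / (8660 + 407.7) = 9.06 × 407.7/9068 = 0.407 V.
(Unloaded it would have been 0.778 V.)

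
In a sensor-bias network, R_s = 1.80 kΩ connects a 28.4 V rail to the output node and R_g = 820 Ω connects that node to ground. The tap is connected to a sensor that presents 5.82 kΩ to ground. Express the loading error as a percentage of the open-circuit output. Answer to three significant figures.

Unloaded V = 28.4 × 820/2620 = 8.8885 V.
Loaded: R_g‖R_L = 718.7 Ω, giving V = 28.4 × 718.7/2519 = 8.1041 V.
Drop = (8.8885 − 8.1041) / 8.8885 = 8.83 %.

8.83 %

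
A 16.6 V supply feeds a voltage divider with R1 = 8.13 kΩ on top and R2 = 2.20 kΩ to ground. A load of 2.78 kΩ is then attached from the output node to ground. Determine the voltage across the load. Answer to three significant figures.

The load sits in parallel with R2: R2‖R_L = (2.20 × 2.78) / (2.20 + 2.78) = 1.228 kΩ.
V_out = 16.6 × 1.228 / (8.13 + 1.228) = 16.6 × 1.228/9.358 = 2.18 V.

V_out ≈ 2.18 V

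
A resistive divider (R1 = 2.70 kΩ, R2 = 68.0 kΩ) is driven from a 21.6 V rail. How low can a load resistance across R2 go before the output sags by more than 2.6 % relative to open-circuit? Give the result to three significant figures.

Output resistance R_th = R1‖R2 = (2.70 × 68.0)/70.70 = 2.597 kΩ.
The fractional drop is R_th/(R_th + R_L); requiring this ≤ 0.0260 gives R_L ≥ R_th(1/0.0260 − 1) = 2.597 × 37.46 = 97.3 kΩ.

R_L(min) ≈ 97.3 kΩ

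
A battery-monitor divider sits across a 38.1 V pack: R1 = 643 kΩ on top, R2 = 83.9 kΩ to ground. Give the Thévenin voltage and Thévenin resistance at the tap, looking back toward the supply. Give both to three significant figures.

V_th = 4.40 V, R_th = 74.2 kΩ

V_th is the open-circuit tap voltage: 38.1 × 83.9/(643 + 83.9) = 4.40 V.
With the supply zeroed, R1 and R2 appear in parallel from the tap: R_th = R1‖R2 = (643 × 83.9)/726.9 = 74.2 kΩ.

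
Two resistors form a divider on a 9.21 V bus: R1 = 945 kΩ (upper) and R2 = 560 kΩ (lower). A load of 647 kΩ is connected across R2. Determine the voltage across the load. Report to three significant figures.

V_out ≈ 2.22 V

The load sits in parallel with R2: R2‖R_L = (560 × 647) / (560 + 647) = 300.2 kΩ.
V_out = 9.21 × 300.2 / (945 + 300.2) = 9.21 × 300.2/1245 = 2.22 V.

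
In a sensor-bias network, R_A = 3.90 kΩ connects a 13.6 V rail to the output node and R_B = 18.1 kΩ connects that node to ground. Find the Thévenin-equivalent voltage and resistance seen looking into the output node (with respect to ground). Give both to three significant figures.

V_th = 11.2 V, R_th = 3.21 kΩ

V_th is the open-circuit tap voltage: 13.6 × 18.1/(3.90 + 18.1) = 11.2 V.
With the supply zeroed, R_A and R_B appear in parallel from the tap: R_th = R_A‖R_B = (3.90 × 18.1)/22.00 = 3.21 kΩ.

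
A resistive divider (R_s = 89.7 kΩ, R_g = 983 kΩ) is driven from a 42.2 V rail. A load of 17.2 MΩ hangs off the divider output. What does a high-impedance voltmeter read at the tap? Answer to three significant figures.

V_out ≈ 38.5 V

The load sits in parallel with R_g: R_g‖R_L = (983 × 17200) / (983 + 17200) = 929.9 kΩ.
V_out = 42.2 × 929.9 / (89.7 + 929.9) = 42.2 × 929.9/1020 = 38.5 V.
(Unloaded it would have been 38.7 V.)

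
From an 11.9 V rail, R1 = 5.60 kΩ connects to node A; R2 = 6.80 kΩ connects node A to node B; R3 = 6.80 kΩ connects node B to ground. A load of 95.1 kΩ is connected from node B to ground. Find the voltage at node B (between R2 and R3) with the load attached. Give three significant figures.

V ≈ 4.03 V

At node B, R3 is in parallel with the load: R3‖R_L = 6.346 kΩ.
Below node A the resistance is R2 + (R3‖R_L) = 13.15 kΩ, so V_A = 11.9 × 13.15/18.75 = 8.345 V.
Then V_B = V_A × (R3‖R_L)/(R2 + R3‖R_L) = 8.345 × 6.346/13.15 = 4.03 V.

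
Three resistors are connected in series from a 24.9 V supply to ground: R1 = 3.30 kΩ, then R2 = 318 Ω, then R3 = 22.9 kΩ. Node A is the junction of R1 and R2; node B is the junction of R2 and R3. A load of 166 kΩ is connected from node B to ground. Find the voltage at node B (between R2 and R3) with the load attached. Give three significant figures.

At node B, R3 is in parallel with the load: R3‖R_L = 20120 Ω.
Below node A the resistance is R2 + (R3‖R_L) = 20440 Ω, so V_A = 24.9 × 20440/23740 = 21.44 V.
Then V_B = V_A × (R3‖R_L)/(R2 + R3‖R_L) = 21.44 × 20120/20440 = 21.1 V.

V ≈ 21.1 V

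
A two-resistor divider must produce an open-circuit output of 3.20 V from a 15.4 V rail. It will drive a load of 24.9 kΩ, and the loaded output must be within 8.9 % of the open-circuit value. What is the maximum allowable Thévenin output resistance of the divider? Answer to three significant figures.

R_th ≤ 2.43 kΩ

Loading drop = R_th/(R_th + R_L) ≤ 0.0890, so R_th ≤ R_L · ε/(1−ε) = 24.9 kΩ × 0.0890/0.9110 = 2.43 kΩ.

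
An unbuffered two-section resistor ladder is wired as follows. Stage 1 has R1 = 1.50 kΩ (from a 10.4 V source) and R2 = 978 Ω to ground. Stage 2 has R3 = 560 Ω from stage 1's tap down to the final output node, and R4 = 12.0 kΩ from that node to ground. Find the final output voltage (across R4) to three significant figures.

V_out ≈ 3.75 V

Stage 2 presents R3+R4 = 12560 Ω as a load on stage 1's tap.
Stage 1's lower leg becomes R2‖(R3+R4) = 907.3 Ω, so V_mid = 10.4 × 907.3/2407 = 3.920 V.
Stage 2 is itself unloaded: V_out = V_mid × R4/(R3+R4) = 3.920 × 12000/12560 = 3.75 V.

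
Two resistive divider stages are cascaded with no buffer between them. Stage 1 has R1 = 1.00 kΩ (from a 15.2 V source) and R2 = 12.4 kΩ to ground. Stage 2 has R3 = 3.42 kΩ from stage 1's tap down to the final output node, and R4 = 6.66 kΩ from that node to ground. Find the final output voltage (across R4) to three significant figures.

V_out ≈ 8.51 V

Stage 2 presents R3+R4 = 10.08 kΩ as a load on stage 1's tap.
Stage 1's lower leg becomes R2‖(R3+R4) = 5.560 kΩ, so V_mid = 15.2 × 5.560/6.560 = 12.88 V.
Stage 2 is itself unloaded: V_out = V_mid × R4/(R3+R4) = 12.88 × 6.66/10.08 = 8.51 V.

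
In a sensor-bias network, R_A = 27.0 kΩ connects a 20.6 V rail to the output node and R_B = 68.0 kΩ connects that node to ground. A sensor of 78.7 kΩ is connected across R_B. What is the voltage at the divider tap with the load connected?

V_out ≈ 11.8 V

The load sits in parallel with R_B: R_B‖R_L = (68.0 × 78.7) / (68.0 + 78.7) = 36.48 kΩ.
V_out = 20.6 × 36.48 / (27.0 + 36.48) = 20.6 × 36.48/63.48 = 11.8 V.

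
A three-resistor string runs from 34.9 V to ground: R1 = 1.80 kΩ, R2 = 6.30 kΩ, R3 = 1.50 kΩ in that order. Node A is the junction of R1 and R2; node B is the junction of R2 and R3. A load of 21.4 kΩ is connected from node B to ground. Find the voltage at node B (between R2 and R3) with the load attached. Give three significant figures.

V ≈ 5.15 V

At node B, R3 is in parallel with the load: R3‖R_L = 1.402 kΩ.
Below node A the resistance is R2 + (R3‖R_L) = 7.702 kΩ, so V_A = 34.9 × 7.702/9.502 = 28.29 V.
Then V_B = V_A × (R3‖R_L)/(R2 + R3‖R_L) = 28.29 × 1.402/7.702 = 5.15 V.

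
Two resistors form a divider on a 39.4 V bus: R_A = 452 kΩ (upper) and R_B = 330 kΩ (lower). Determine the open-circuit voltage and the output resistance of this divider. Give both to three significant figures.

V_th = 16.6 V, R_th = 191 kΩ

V_th is the open-circuit tap voltage: 39.4 × 330/(452 + 330) = 16.6 V.
With the supply zeroed, R_A and R_B appear in parallel from the tap: R_th = R_A‖R_B = (452 × 330)/782.0 = 191 kΩ.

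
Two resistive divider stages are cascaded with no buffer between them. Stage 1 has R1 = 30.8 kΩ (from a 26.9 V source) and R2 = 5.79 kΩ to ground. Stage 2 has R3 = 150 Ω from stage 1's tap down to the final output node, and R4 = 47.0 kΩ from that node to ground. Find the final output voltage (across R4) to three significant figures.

V_out ≈ 3.85 V

Stage 2 presents R3+R4 = 47150 Ω as a load on stage 1's tap.
Stage 1's lower leg becomes R2‖(R3+R4) = 5157 Ω, so V_mid = 26.9 × 5157/35960 = 3.858 V.
Stage 2 is itself unloaded: V_out = V_mid × R4/(R3+R4) = 3.858 × 47000/47150 = 3.85 V.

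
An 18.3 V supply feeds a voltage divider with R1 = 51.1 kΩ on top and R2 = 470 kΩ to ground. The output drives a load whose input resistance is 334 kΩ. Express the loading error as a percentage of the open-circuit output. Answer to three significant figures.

Unloaded V = 18.3 × 470/521.1 = 16.505 V.
Loaded: R2‖R_L = 195.2 kΩ, giving V = 18.3 × 195.2/246.3 = 14.504 V.
Drop = (16.505 − 14.504) / 16.505 = 12.1 %.

12.1 %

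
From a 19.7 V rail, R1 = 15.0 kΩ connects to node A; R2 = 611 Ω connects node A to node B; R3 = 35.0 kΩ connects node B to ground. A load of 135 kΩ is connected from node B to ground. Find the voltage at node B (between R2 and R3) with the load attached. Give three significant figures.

At node B, R3 is in parallel with the load: R3‖R_L = 27790 Ω.
Below node A the resistance is R2 + (R3‖R_L) = 28410 Ω, so V_A = 19.7 × 28410/43410 = 12.89 V.
Then V_B = V_A × (R3‖R_L)/(R2 + R3‖R_L) = 12.89 × 27790/28410 = 12.6 V.

V ≈ 12.6 V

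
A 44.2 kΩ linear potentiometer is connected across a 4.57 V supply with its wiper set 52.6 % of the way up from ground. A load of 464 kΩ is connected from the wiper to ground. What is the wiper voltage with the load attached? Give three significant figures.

V ≈ 2.35 V

The wiper splits the pot into (1−α)R = 20.95 kΩ above and αR = 23.25 kΩ below.
Lower section ‖ load = 22.14 kΩ.
V_wiper = 4.57 × 22.14/(20.95 + 22.14) = 2.35 V.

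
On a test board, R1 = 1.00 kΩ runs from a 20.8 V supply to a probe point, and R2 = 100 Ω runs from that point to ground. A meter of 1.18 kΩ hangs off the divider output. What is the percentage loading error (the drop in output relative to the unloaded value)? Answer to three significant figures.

The divider's output (Thévenin) resistance is R1‖R2 = 90.91 Ω.
Fractional drop under load = R_th/(R_th + R_L) = 90.91 / (90.91 + 1180) = 0.07153.
So the output falls by 7.15 %.

7.15 %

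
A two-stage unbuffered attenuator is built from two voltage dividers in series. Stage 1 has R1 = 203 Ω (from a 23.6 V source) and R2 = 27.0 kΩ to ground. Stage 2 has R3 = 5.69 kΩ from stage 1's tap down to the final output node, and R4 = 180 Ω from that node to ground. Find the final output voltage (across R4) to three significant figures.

V_out ≈ 0.694 V

Stage 2 presents R3+R4 = 5870 Ω as a load on stage 1's tap.
Stage 1's lower leg becomes R2‖(R3+R4) = 4822 Ω, so V_mid = 23.6 × 4822/5025 = 22.65 V.
Stage 2 is itself unloaded: V_out = V_mid × R4/(R3+R4) = 22.65 × 180/5870 = 0.694 V.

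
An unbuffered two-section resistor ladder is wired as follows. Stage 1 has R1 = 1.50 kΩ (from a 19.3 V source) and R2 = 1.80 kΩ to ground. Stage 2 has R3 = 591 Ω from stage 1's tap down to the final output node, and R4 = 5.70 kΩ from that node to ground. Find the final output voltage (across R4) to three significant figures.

V_out ≈ 8.44 V

Stage 2 presents R3+R4 = 6291 Ω as a load on stage 1's tap.
Stage 1's lower leg becomes R2‖(R3+R4) = 1400 Ω, so V_mid = 19.3 × 1400/2900 = 9.316 V.
Stage 2 is itself unloaded: V_out = V_mid × R4/(R3+R4) = 9.316 × 5700/6291 = 8.44 V.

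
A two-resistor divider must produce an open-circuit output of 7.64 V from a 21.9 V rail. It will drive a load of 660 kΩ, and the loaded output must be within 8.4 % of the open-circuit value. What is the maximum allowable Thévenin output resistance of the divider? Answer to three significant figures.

Loading drop = R_th/(R_th + R_L) ≤ 0.0840, so R_th ≤ R_L · ε/(1−ε) = 660 kΩ × 0.0840/0.9160 = 60.5 kΩ.

R_th ≤ 60.5 kΩ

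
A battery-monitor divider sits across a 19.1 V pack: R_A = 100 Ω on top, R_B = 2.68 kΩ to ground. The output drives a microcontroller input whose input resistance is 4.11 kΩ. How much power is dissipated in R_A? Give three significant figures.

Total resistance from the source is R_A + (R_B‖R_L) = 1722 Ω, so I = 19.1/1722 Ω = 11.09 mA.
P = I²·R_A = (11.09 mA)² × 100 Ω = 12.3 mW.

P ≈ 12.3 mW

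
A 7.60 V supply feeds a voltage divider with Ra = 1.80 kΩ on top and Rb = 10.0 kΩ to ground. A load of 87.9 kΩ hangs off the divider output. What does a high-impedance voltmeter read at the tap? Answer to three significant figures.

The load sits in parallel with Rb: Rb‖R_L = (10.0 × 87.9) / (10.0 + 87.9) = 8.979 kΩ.
V_out = 7.60 × 8.979 / (1.80 + 8.979) = 7.60 × 8.979/10.78 = 6.33 V.
(Unloaded it would have been 6.44 V.)

V_out ≈ 6.33 V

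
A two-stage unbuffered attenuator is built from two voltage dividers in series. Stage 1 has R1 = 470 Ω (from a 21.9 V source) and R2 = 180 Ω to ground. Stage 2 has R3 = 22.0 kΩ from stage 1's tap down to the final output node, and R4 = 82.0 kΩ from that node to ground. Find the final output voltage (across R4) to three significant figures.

Stage 2 presents R3+R4 = 104000 Ω as a load on stage 1's tap.
Stage 1's lower leg becomes R2‖(R3+R4) = 179.7 Ω, so V_mid = 21.9 × 179.7/649.7 = 6.057 V.
Stage 2 is itself unloaded: V_out = V_mid × R4/(R3+R4) = 6.057 × 82000/104000 = 4.78 V.

V_out ≈ 4.78 V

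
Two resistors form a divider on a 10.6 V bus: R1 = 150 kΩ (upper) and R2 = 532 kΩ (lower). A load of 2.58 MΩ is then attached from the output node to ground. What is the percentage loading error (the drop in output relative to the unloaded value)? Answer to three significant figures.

4.34 %

The divider's output (Thévenin) resistance is R1‖R2 = 117.0 kΩ.
Fractional drop under load = R_th/(R_th + R_L) = 117.0 / (117.0 + 2580) = 0.04338.
So the output falls by 4.34 %.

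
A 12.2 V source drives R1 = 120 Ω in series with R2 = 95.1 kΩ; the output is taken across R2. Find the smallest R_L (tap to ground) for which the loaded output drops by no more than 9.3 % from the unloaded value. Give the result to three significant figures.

R_L(min) ≈ 1.17 kΩ

Output resistance R_th = R1‖R2 = (120 × 95100)/95220 = 119.8 Ω.
The fractional drop is R_th/(R_th + R_L); requiring this ≤ 0.0930 gives R_L ≥ R_th(1/0.0930 − 1) = 119.8 × 9.753 = 1.17 kΩ.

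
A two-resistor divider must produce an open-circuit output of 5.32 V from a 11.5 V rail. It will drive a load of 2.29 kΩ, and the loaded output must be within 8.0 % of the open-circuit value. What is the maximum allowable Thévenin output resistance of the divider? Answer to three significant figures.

R_th ≤ 199 Ω

Loading drop = R_th/(R_th + R_L) ≤ 0.0800, so R_th ≤ R_L · ε/(1−ε) = 2.29 kΩ × 0.0800/0.9200 = 199 Ω.
(Any R1, R2 with R2/(R1+R2) = 0.463 and R1‖R2 ≤ 199 Ω will meet the spec.)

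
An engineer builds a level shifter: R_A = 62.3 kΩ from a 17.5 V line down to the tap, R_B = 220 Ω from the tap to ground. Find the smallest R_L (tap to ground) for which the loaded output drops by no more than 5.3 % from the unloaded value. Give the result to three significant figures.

Output resistance R_th = R_A‖R_B = (62300 × 220)/62520 = 219.2 Ω.
The fractional drop is R_th/(R_th + R_L); requiring this ≤ 0.0530 gives R_L ≥ R_th(1/0.0530 − 1) = 219.2 × 17.87 = 3.92 kΩ.

R_L(min) ≈ 3.92 kΩ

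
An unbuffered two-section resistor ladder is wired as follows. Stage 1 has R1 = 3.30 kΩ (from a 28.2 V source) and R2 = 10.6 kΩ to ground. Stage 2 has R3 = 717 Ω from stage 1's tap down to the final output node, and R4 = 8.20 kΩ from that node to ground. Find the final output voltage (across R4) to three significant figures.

Stage 2 presents R3+R4 = 8917 Ω as a load on stage 1's tap.
Stage 1's lower leg becomes R2‖(R3+R4) = 4843 Ω, so V_mid = 28.2 × 4843/8143 = 16.77 V.
Stage 2 is itself unloaded: V_out = V_mid × R4/(R3+R4) = 16.77 × 8200/8917 = 15.4 V.

V_out ≈ 15.4 V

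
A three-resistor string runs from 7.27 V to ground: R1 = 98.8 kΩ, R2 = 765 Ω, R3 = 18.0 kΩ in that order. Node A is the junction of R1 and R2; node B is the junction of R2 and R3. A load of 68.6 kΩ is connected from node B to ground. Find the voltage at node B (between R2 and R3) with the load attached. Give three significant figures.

V ≈ 0.911 V

At node B, R3 is in parallel with the load: R3‖R_L = 14260 Ω.
Below node A the resistance is R2 + (R3‖R_L) = 15020 Ω, so V_A = 7.27 × 15020/113800 = 0.9596 V.
Then V_B = V_A × (R3‖R_L)/(R2 + R3‖R_L) = 0.9596 × 14260/15020 = 0.911 V.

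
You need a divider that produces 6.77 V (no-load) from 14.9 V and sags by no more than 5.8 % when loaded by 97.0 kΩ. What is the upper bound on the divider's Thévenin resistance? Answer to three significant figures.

R_th ≤ 5.97 kΩ

Loading drop = R_th/(R_th + R_L) ≤ 0.0580, so R_th ≤ R_L · ε/(1−ε) = 97.0 kΩ × 0.0580/0.9420 = 5.97 kΩ.
(Any R1, R2 with R2/(R1+R2) = 0.454 and R1‖R2 ≤ 5.97 kΩ will meet the spec.)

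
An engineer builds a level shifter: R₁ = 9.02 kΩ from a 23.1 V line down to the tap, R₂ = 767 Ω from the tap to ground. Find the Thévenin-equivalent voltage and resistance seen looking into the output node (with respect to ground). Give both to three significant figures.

V_th is the open-circuit tap voltage: 23.1 × 767/(9020 + 767) = 1.81 V.
With the supply zeroed, R₁ and R₂ appear in parallel from the tap: R_th = R₁‖R₂ = (9020 × 767)/9787 = 707 Ω.

V_th = 1.81 V, R_th = 707 Ω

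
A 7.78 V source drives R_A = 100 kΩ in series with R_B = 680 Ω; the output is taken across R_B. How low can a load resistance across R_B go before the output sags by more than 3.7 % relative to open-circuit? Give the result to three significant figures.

Output resistance R_th = R_A‖R_B = (100000 × 680)/100700 = 675.4 Ω.
The fractional drop is R_th/(R_th + R_L); requiring this ≤ 0.0370 gives R_L ≥ R_th(1/0.0370 − 1) = 675.4 × 26.03 = 17.6 kΩ.

R_L(min) ≈ 17.6 kΩ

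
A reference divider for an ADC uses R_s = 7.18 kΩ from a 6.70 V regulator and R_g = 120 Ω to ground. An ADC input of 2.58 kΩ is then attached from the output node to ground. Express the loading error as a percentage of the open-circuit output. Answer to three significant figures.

4.37 %

The divider's output (Thévenin) resistance is R_s‖R_g = 118.0 Ω.
Fractional drop under load = R_th/(R_th + R_L) = 118.0 / (118.0 + 2580) = 0.04375.
So the output falls by 4.37 %.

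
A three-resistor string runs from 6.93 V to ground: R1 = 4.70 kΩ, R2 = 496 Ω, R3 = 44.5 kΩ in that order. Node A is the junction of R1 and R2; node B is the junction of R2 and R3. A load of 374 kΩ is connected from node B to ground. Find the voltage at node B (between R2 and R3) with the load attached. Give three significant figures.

At node B, R3 is in parallel with the load: R3‖R_L = 39770 Ω.
Below node A the resistance is R2 + (R3‖R_L) = 40260 Ω, so V_A = 6.93 × 40260/44960 = 6.206 V.
Then V_B = V_A × (R3‖R_L)/(R2 + R3‖R_L) = 6.206 × 39770/40260 = 6.13 V.

V ≈ 6.13 V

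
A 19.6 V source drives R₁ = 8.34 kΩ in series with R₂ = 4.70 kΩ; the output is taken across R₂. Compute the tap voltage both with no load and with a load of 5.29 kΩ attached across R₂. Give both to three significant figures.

Unloaded: 7.06 V; loaded: 4.50 V

Open-circuit: V = 19.6 × 4.70/(8.34 + 4.70) = 7.06 V.
With the load, R₂ becomes R₂‖R_L = 2.489 kΩ, so V = 19.6 × 2.489/10.83 = 4.50 V.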